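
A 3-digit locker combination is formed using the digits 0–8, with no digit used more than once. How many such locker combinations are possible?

504

Choose and order 3 of the 9 symbols: the first digit has 9 options, the next 8, then 7.
9 × 8 × 7 = 504.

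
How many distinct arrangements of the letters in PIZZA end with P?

12

With the last slot taken by P, it remains to arrange the other 4 letters (IZZA).
Those 4 letters have Z appearing twice, giving (4)!/(2!) = 12.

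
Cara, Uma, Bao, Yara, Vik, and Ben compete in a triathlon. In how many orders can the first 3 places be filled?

This is an ordered selection of 3 from 6: P(6,3).
That gives 6 × 5 × 4 = 120.

120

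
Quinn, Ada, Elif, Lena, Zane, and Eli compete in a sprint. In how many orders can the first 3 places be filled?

There are 6 choices for 1st place, 5 for 2nd, and 4 for 3rd.
That gives 6 × 5 × 4 = 120.

120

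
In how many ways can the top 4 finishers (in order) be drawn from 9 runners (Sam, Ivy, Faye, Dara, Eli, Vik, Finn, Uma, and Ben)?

3024

This is an ordered selection of 4 from 9: P(9,4).
That gives 9 × 8 × 7 × 6 = 3024.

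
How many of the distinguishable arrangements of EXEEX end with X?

Fix X in the last position and arrange the remaining 4 letters.
Those 4 letters have E appearing 3 times, giving (4)!/(3!) = 4.

4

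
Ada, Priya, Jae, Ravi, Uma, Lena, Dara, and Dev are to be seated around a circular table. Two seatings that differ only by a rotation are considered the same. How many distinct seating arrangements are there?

5040

Fix one person's seat to break rotational symmetry; the remaining 7 people can be arranged in (7)! = 5040 ways.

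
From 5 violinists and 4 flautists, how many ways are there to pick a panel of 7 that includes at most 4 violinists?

30

Split by how many violinists are chosen (0 through 4).
Sum: C(5,0)·C(4,7) + C(5,1)·C(4,6) + C(5,2)·C(4,5) + C(5,3)·C(4,4) + C(5,4)·C(4,3) = 0 + 0 + 0 + 10 + 20 = 30.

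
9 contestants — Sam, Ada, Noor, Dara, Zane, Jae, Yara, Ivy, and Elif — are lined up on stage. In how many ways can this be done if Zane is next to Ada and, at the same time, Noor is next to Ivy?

20160

Treat {Zane,Ada} as one block (2 orders) and {Noor,Ivy} as another (2 orders).
That leaves 7 units to arrange: 2 × 2 × 7! = 4 × 5040 = 20160.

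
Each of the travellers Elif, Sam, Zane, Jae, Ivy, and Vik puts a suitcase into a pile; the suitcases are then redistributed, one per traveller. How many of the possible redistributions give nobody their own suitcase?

265

Count assignments avoiding every fixed point. For any j of the 6 travellers fixed to their own suitcase, the other 6−j can be arranged in (6−j)! ways.
By inclusion–exclusion this is Σ_{j=0}^{6} (−1)^j C(6,j)·(6−j)!.
Computing: 720 − 720 + 360 − 120 + 30 − 6 + 1 = 265.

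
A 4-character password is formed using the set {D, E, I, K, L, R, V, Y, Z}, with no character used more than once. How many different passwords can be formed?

With no repetition, fill the 4 characters in order: 9 choices, then 8, down to 6.
That product is 9 × 8 × 7 × 6 = 3024.

3024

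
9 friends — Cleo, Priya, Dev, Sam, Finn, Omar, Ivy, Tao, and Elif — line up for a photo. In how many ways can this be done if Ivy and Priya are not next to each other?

Of the 9! = 362880 arrangements, those with Ivy and Priya adjacent number 2 × 8! = 80640 (treat the pair as a block with 2 internal orders).
Complementary counting: 362880 − 80640 = 282240.

282240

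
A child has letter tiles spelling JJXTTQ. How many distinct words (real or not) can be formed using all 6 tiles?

180

Letter multiplicities in JJXTTQ: J×2, Q×1, T×2, X×1.
Dividing 6! = 720 by 2!·2! = 4 for the repeated letters gives 180.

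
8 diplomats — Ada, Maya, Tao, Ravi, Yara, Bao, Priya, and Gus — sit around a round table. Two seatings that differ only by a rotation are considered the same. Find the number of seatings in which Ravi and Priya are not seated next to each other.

All circular seatings of 8 people number (7)! = 5040.
Those with Ravi next to Priya: fuse the pair into one unit and seat 7 units around a circle — 2·(6)! = 1440.
Subtracting, 5040 − 1440 = 3600.

3600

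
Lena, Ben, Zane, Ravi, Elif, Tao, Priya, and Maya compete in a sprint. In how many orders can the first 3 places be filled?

This is an ordered selection of 3 from 8: P(8,3).
That gives 8 × 7 × 6 = 336.

336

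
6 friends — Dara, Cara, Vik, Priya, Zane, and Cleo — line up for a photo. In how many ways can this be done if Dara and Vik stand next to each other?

240

Glue Dara and Vik into one block (2 internal orders), leaving 5 units to arrange in a row.
That gives 2 × 5! = 2 × 120 = 240.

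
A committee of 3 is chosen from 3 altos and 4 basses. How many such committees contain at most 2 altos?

34

Split by how many altos are chosen (0 through 2).
Sum: C(3,0)·C(4,3) + C(3,1)·C(4,2) + C(3,2)·C(4,1) = 4 + 18 + 12 = 34.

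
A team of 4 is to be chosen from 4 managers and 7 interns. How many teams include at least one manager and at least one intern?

294

Unrestricted: C(11,4) = 330 ways to pick any 4 of the 11.
Subtract selections that omit an entire group: no managers → C(7,4) = 35; no interns → C(4,4) = 1.
Both groups omitted at once is impossible, so 330 − 36 = 294.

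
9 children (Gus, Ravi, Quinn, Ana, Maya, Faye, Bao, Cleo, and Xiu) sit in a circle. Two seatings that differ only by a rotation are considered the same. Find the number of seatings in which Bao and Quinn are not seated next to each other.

30240

Without the restriction there are (8)! = 40320 seatings.
Seatings with Bao beside Quinn: treat them as a block with 2 internal orders, giving 2 × (7)! = 10080.
Subtracting, 40320 − 10080 = 30240.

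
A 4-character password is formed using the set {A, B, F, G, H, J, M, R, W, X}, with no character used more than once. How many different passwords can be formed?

Choose and order 4 of the 10 symbols: the first character has 10 options, the next 9, then 8, 7.
10 × 9 × 8 × 7 = 5040.

5040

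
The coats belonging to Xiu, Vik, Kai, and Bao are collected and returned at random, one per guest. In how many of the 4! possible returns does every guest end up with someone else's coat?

9

This is the derangement count D_4: permutations of 4 items with no fixed point.
By inclusion–exclusion this is Σ_{j=0}^{4} (−1)^j C(4,j)·(4−j)!.
Computing: 24 − 24 + 12 − 4 + 1 = 9.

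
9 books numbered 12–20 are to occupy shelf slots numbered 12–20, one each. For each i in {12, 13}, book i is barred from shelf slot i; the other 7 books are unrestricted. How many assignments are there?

287280

Let Aᵢ (for i ∈ {12, 13}) be the placements that put book i in its forbidden shelf slot. Any j of these fix j positions, leaving (9−j)! ways to fill the rest, and there are C(2,j) ways to pick which j.
By inclusion–exclusion, the number of valid placements is Σ_{j=0}^{2} (−1)^j C(2,j)·(9−j)!.
Computing: 362880 − 80640 + 5040 = 287280.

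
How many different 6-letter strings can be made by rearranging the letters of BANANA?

60

Letter multiplicities in BANANA: A×3, B×1, N×2.
So there are 6! / (3!·2!) = 60 distinguishable arrangements.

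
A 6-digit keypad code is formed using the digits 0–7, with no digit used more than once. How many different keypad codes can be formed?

With no repetition, fill the 6 digits in order: 8 choices, then 7, down to 3.
That product is 8 × 7 × 6 × 5 × 4 × 3 = 20160.

20160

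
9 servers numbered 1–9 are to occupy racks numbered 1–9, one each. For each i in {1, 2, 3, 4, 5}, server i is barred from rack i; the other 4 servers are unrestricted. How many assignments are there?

Let Aᵢ (for 1 ≤ i ≤ 5) be the placements that put server i in its forbidden rack. Any j of these fix j positions, leaving (9−j)! ways to fill the rest, and there are C(5,j) ways to pick which j.
By inclusion–exclusion, the number of valid placements is Σ_{j=0}^{5} (−1)^j C(5,j)·(9−j)!.
Computing: 362880 − 201600 + 50400 − 7200 + 600 − 24 = 205056.

205056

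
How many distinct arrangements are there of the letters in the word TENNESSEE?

3780

Letter multiplicities in TENNESSEE: E×4, N×2, S×2, T×1.
Dividing 9! = 362880 by 4!·2!·2! = 96 for the repeated letters gives 3780.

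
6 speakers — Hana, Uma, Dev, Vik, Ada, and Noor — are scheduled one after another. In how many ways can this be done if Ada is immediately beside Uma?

Treat {Ada, Uma} as a single unit. There are 5 units to order, and the pair itself can be ordered 2 ways.
That gives 2 × 5! = 2 × 120 = 240.

240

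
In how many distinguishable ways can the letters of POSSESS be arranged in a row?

210

Letter multiplicities in POSSESS: E×1, O×1, P×1, S×4.
Dividing 7! = 5040 by 4! = 24 for the repeated letters gives 210.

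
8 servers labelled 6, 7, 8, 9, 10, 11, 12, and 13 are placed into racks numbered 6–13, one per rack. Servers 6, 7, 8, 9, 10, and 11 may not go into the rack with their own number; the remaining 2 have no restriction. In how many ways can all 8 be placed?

Let Aᵢ (for 6 ≤ i ≤ 11) be the placements that put server i in its forbidden rack. Any j of these fix j positions, leaving (8−j)! ways to fill the rest, and there are C(6,j) ways to pick which j.
By inclusion–exclusion, the number of valid placements is Σ_{j=0}^{6} (−1)^j C(6,j)·(8−j)!.
Computing: 40320 − 30240 + 10800 − 2400 + 360 − 36 + 2 = 18806.

18806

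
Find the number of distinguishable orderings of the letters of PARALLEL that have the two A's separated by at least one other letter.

There are 8!/(3!·2!) = 3360 arrangements of PARALLEL in total.
If the two A's are adjacent, glue them into one block, leaving 7 items to arrange: (7)!/(3!) = 840 ways.
Subtracting, 3360 − 840 = 2520 arrangements keep the A's apart.

2520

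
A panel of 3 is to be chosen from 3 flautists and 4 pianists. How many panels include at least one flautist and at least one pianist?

With no constraint there are C(7,3) = 35 possible selections.
Selections missing a whole group: no flautists → C(4,3) = 4; no pianists → C(3,3) = 1.
Both groups omitted at once is impossible, so 35 − 5 = 30.

30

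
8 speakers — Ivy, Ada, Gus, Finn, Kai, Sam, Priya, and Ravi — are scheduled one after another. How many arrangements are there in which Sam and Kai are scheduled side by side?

Glue Sam and Kai into one block (2 internal orders), leaving 7 units to arrange in a row.
That gives 2 × 7! = 2 × 5040 = 10080.

10080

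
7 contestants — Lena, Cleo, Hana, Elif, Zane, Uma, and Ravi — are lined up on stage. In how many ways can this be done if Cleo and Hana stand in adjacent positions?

Glue Cleo and Hana into one block (2 internal orders), leaving 6 units to arrange in a row.
So the count is 2·(6)! = 1440.

1440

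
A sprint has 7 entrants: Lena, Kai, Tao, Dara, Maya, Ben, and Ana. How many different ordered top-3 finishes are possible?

This is an ordered selection of 3 from 7: P(7,3).
That gives 7 × 6 × 5 = 210.

210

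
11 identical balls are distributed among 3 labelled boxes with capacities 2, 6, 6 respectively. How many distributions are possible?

9

Without the upper bounds there are C(13,2) = 78 ways to split 11 among 3 boxes.
Subtract solutions that violate a single cap (substitute x_i' = x_i − (cap_i+1)): x_1 ≥ 3 gives C(10,2) = 45; x_2 ≥ 7 gives C(6,2) = 15; x_3 ≥ 7 gives C(6,2) = 15. Together 75.
Add back pairs where two caps are both exceeded: 3 + 3 + 0 = 6.
By inclusion–exclusion the count is 78 − 75 + 6 = 9.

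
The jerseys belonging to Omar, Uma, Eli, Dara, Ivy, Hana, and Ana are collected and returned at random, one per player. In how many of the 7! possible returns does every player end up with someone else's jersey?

1854

Count assignments avoiding every fixed point. For any j of the 7 players fixed to their old jersey, the other 7−j can be arranged in (7−j)! ways.
By inclusion–exclusion this is Σ_{j=0}^{7} (−1)^j C(7,j)·(7−j)!.
Computing: 5040 − 5040 + 2520 − 840 + 210 − 42 + 7 − 1 = 1854.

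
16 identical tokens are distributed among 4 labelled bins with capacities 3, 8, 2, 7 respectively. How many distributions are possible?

Without the upper bounds there are C(19,3) = 969 ways to split 16 among 4 bins.
Subtract solutions that violate a single cap (substitute x_i' = x_i − (cap_i+1)): x_1 ≥ 4 gives C(15,3) = 455; x_2 ≥ 9 gives C(10,3) = 120; x_3 ≥ 3 gives C(16,3) = 560; x_4 ≥ 8 gives C(11,3) = 165. Together 1300.
Add back pairs where two caps are both exceeded: 20 + 220 + 35 + 35 + 0 + 56 = 366.
Subtract triples: 1 + 0 + 4 + 0 = 5.
By inclusion–exclusion the count is 969 − 1300 + 366 − 5 = 30.

30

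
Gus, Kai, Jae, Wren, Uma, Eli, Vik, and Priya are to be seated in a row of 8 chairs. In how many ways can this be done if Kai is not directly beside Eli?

Of the 8! = 40320 arrangements, those with Kai and Eli adjacent number 2 × 7! = 10080 (treat the pair as a block with 2 internal orders).
So 40320 − 10080 = 30240 arrangements keep them apart.

30240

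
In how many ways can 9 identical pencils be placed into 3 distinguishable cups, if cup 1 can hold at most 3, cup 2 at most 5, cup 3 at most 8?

23

Without the upper bounds there are C(11,2) = 55 ways to split 9 among 3 cups.
Subtract solutions that violate a single cap (substitute x_i' = x_i − (cap_i+1)): x_1 ≥ 4 gives C(7,2) = 21; x_2 ≥ 6 gives C(5,2) = 10; x_3 ≥ 9 gives C(2,2) = 1. Together 32.
No two caps can be exceeded simultaneously, so the pair terms are all 0.
By inclusion–exclusion the count is 55 − 32 + 0 = 23.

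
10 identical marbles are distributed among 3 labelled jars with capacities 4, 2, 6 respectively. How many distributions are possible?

By stars and bars, unrestricted non-negative solutions to x_1+…+x_3 = 10 number C(10+2,2) = 66.
Subtract solutions that violate a single cap (substitute x_i' = x_i − (cap_i+1)): x_1 ≥ 5 gives C(7,2) = 21; x_2 ≥ 3 gives C(9,2) = 36; x_3 ≥ 7 gives C(5,2) = 10. Together 67.
Add back pairs where two caps are both exceeded: 6 + 0 + 1 = 7.
By inclusion–exclusion the count is 66 − 67 + 7 = 6.

6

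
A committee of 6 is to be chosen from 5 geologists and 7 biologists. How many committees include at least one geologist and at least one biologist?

With no constraint there are C(12,6) = 924 possible selections.
Selections missing a whole group: no geologists → C(7,6) = 7; no biologists → C(5,6) = 0.
Both groups omitted at once is impossible, so 924 − 7 = 917.

917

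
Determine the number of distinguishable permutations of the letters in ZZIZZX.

30

Letter multiplicities in ZZIZZX: I×1, X×1, Z×4.
So there are 6! / (4!) = 30 distinguishable arrangements.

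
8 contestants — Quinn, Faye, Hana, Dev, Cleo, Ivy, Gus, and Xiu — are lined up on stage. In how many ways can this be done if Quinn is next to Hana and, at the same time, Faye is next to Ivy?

Treat {Quinn,Hana} as one block (2 orders) and {Faye,Ivy} as another (2 orders).
That leaves 6 units to arrange: 2 × 2 × 6! = 4 × 720 = 2880.

2880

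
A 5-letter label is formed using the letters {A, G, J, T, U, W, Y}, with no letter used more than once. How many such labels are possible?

Choose and order 5 of the 7 symbols: the first letter has 7 options, the next 6, and so on down to 3.
7 × 6 × 5 × 4 × 3 = 2520.

2520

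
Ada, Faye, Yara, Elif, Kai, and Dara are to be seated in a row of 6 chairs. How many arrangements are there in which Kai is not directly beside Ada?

480

There are 6! = 720 arrangements in all. If Kai and Ada are adjacent, merging them into one block gives 2·(5)! = 240 arrangements.
So 720 − 240 = 480 arrangements keep them apart.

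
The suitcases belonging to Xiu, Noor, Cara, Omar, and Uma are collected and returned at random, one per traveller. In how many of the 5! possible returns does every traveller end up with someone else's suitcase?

44

This is the derangement count D_5: permutations of 5 items with no fixed point.
By inclusion–exclusion this is Σ_{j=0}^{5} (−1)^j C(5,j)·(5−j)!.
Computing: 120 − 120 + 60 − 20 + 5 − 1 = 44.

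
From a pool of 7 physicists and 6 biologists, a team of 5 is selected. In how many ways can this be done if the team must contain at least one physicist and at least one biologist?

1260

With no constraint there are C(13,5) = 1287 possible selections.
Selections missing a whole group: no physicists → C(6,5) = 6; no biologists → C(7,5) = 21.
Both groups omitted at once is impossible, so 1287 − 27 = 1260.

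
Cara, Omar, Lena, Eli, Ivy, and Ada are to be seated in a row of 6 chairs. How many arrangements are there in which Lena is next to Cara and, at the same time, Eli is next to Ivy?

Treat {Lena,Cara} as one block (2 orders) and {Eli,Ivy} as another (2 orders).
That leaves 4 units to arrange: 2 × 2 × 4! = 4 × 24 = 96.

96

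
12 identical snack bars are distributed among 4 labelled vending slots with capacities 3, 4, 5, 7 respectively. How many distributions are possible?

86

By stars and bars, unrestricted non-negative solutions to x_1+…+x_4 = 12 number C(12+3,3) = 455.
Subtract solutions that violate a single cap (substitute x_i' = x_i − (cap_i+1)): x_1 ≥ 4 gives C(11,3) = 165; x_2 ≥ 5 gives C(10,3) = 120; x_3 ≥ 6 gives C(9,3) = 84; x_4 ≥ 8 gives C(7,3) = 35. Together 404.
Add back pairs where two caps are both exceeded: 20 + 10 + 1 + 4 + 0 + 0 = 35.
By inclusion–exclusion the count is 455 − 404 + 35 = 86.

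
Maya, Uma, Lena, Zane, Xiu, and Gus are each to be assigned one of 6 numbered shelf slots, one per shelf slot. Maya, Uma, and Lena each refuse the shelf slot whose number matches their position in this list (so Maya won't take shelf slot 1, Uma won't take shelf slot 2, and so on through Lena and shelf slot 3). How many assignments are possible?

426

Let Aᵢ (for i ∈ {1, 2, 3}) be the placements that put person i in their forbidden shelf slot. Any j of these fix j positions, leaving (6−j)! ways to fill the rest, and there are C(3,j) ways to pick which j.
By inclusion–exclusion, the number of valid placements is Σ_{j=0}^{3} (−1)^j C(3,j)·(6−j)!.
Computing: 720 − 360 + 72 − 6 = 426.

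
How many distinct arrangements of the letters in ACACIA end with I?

10

Fix I in the last position and arrange the remaining 5 letters.
Those 5 letters have A appearing 3 times and C appearing twice, giving (5)!/(3!·2!) = 10.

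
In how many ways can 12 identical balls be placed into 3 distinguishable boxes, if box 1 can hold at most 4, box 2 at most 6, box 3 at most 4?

6

Without the upper bounds there are C(14,2) = 91 ways to split 12 among 3 boxes.
Subtract solutions that violate a single cap (substitute x_i' = x_i − (cap_i+1)): x_1 ≥ 5 gives C(9,2) = 36; x_2 ≥ 7 gives C(7,2) = 21; x_3 ≥ 5 gives C(9,2) = 36. Together 93.
Add back pairs where two caps are both exceeded: 1 + 6 + 1 = 8.
By inclusion–exclusion the count is 91 − 93 + 8 = 6.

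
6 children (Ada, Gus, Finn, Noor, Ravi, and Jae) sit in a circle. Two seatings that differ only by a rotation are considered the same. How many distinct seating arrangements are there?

120

Seat Ada anywhere (absorbing the rotational symmetry), then permute the other 5: (5)! = 120.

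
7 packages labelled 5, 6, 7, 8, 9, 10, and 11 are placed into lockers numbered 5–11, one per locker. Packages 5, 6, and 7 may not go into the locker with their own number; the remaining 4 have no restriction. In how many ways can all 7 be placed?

3216

Let Aᵢ (for i ∈ {5, 6, 7}) be the placements that put package i in its forbidden locker. Any j of these fix j positions, leaving (7−j)! ways to fill the rest, and there are C(3,j) ways to pick which j.
By inclusion–exclusion, the number of valid placements is Σ_{j=0}^{3} (−1)^j C(3,j)·(7−j)!.
Computing: 5040 − 2160 + 360 − 24 = 3216.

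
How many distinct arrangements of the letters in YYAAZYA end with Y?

With the last slot taken by Y, it remains to arrange the other 6 letters (YAAZYA).
Those 6 letters have A appearing 3 times and Y appearing twice, giving (6)!/(3!·2!) = 60.

60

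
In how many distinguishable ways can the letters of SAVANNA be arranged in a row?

420

The 7 letters of SAVANNA have repeats: A appearing 3 times and N appearing twice.
So there are 7! / (3!·2!) = 420 distinguishable arrangements.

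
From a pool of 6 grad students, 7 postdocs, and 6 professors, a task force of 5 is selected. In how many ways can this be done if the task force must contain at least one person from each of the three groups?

Total 5-person selections from all 19: C(19,5) = 11628.
Subtract selections that omit an entire group: no grad students → C(13,5) = 1287; no postdocs → C(12,5) = 792; no professors → C(13,5) = 1287.
Add back selections omitting two groups (i.e. drawn from a single group): C(6,5) + C(7,5) + C(6,5) = 33.
By inclusion–exclusion: 11628 − 3366 + 33 = 8295.

8295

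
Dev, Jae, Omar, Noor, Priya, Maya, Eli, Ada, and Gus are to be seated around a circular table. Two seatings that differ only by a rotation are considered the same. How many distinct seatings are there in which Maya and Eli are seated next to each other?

Treat {Maya, Eli} as one unit (2 internal orders) and seat the resulting 8 units around the table: (7)! circular arrangements.
So 2 × (7)! = 2 × 5040 = 10080.

10080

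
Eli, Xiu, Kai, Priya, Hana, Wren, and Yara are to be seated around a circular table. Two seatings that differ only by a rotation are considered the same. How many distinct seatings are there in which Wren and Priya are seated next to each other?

Treat {Wren, Priya} as one unit (2 internal orders) and seat the resulting 6 units around the table: (5)! circular arrangements.
So 2 × (5)! = 2 × 120 = 240.

240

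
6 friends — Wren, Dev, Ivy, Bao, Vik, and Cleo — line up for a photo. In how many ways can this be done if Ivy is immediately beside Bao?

240

Treat {Ivy, Bao} as a single unit. There are 5 units to order, and the pair itself can be ordered 2 ways.
So the count is 2·(5)! = 240.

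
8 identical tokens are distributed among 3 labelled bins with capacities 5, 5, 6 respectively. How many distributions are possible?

Ignoring the caps, the number of non-negative solutions to x_1+…+x_3 = 8 is C(10,2) = 45.
Subtract solutions that violate a single cap (substitute x_i' = x_i − (cap_i+1)): x_1 ≥ 6 gives C(4,2) = 6; x_2 ≥ 6 gives C(4,2) = 6; x_3 ≥ 7 gives C(3,2) = 3. Together 15.
No two caps can be exceeded simultaneously, so the pair terms are all 0.
By inclusion–exclusion the count is 45 − 15 + 0 = 30.

30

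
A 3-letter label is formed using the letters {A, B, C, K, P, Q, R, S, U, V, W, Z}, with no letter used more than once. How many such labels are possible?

This is a permutation of 3 out of 12: P(12,3) = 12!/9!.
That product is 12 × 11 × 10 = 1320.

1320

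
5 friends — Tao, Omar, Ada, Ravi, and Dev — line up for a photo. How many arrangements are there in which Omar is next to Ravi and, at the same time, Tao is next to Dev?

Treat {Omar,Ravi} as one block (2 orders) and {Tao,Dev} as another (2 orders).
That leaves 3 units to arrange: 2 × 2 × 3! = 4 × 6 = 24.

24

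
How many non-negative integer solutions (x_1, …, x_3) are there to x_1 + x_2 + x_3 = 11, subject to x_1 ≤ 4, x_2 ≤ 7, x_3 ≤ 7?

30

Ignoring the caps, the number of non-negative solutions to x_1+…+x_3 = 11 is C(13,2) = 78.
Subtract solutions that violate a single cap (substitute x_i' = x_i − (cap_i+1)): x_1 ≥ 5 gives C(8,2) = 28; x_2 ≥ 8 gives C(5,2) = 10; x_3 ≥ 8 gives C(5,2) = 10. Together 48.
No two caps can be exceeded simultaneously, so the pair terms are all 0.
By inclusion–exclusion the count is 78 − 48 + 0 = 30.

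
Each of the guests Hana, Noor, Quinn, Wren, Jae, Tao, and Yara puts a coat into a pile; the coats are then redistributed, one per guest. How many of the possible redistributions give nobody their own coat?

This is the derangement count D_7: permutations of 7 items with no fixed point.
By inclusion–exclusion this is Σ_{j=0}^{7} (−1)^j C(7,j)·(7−j)!.
Computing: 5040 − 5040 + 2520 − 840 + 210 − 42 + 7 − 1 = 1854.

1854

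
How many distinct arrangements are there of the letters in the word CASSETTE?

CASSETTE has 8 letters with E appearing twice, S appearing twice, and T appearing twice.
Dividing 8! = 40320 by 2!·2!·2! = 8 for the repeated letters gives 5040.

5040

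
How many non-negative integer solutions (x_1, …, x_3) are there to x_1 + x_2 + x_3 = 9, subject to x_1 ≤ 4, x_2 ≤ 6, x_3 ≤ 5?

24

Without the upper bounds there are C(11,2) = 55 ways to split 9 among 3 variables.
Subtract solutions that violate a single cap (substitute x_i' = x_i − (cap_i+1)): x_1 ≥ 5 gives C(6,2) = 15; x_2 ≥ 7 gives C(4,2) = 6; x_3 ≥ 6 gives C(5,2) = 10. Together 31.
No two caps can be exceeded simultaneously, so the pair terms are all 0.
By inclusion–exclusion the count is 55 − 31 + 0 = 24.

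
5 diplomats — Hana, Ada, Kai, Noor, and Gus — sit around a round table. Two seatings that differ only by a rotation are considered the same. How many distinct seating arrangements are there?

24

Around a circle, 5 distinct people have 5!/5 = (4)! = 24 rotationally distinct seatings.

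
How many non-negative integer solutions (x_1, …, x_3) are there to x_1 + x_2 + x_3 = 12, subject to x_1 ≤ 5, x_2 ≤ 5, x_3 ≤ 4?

6

Without the upper bounds there are C(14,2) = 91 ways to split 12 among 3 variables.
Subtract solutions that violate a single cap (substitute x_i' = x_i − (cap_i+1)): x_1 ≥ 6 gives C(8,2) = 28; x_2 ≥ 6 gives C(8,2) = 28; x_3 ≥ 5 gives C(9,2) = 36. Together 92.
Add back pairs where two caps are both exceeded: 1 + 3 + 3 = 7.
By inclusion–exclusion the count is 91 − 92 + 7 = 6.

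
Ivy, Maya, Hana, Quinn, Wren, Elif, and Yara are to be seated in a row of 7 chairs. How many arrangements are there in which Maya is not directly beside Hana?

There are 7! = 5040 arrangements in all. If Maya and Hana are adjacent, merging them into one block gives 2·(6)! = 1440 arrangements.
Complementary counting: 5040 − 1440 = 3600.

3600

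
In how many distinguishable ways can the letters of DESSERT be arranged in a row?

1260

DESSERT has 7 letters with E appearing twice and S appearing twice.
Dividing 7! = 5040 by 2!·2! = 4 for the repeated letters gives 1260.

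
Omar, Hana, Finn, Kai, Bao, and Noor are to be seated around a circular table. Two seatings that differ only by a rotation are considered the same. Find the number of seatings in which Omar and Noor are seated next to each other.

48

Treat {Omar, Noor} as one unit (2 internal orders) and seat the resulting 5 units around the table: (4)! circular arrangements.
So 2 × (4)! = 2 × 24 = 48.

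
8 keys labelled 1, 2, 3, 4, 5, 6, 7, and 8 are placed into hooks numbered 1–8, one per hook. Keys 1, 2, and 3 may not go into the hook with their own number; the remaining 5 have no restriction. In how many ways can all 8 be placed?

27240

Let Aᵢ (for i ∈ {1, 2, 3}) be the placements that put key i in its forbidden hook. Any j of these fix j positions, leaving (8−j)! ways to fill the rest, and there are C(3,j) ways to pick which j.
By inclusion–exclusion, the number of valid placements is Σ_{j=0}^{3} (−1)^j C(3,j)·(8−j)!.
Computing: 40320 − 15120 + 2160 − 120 = 27240.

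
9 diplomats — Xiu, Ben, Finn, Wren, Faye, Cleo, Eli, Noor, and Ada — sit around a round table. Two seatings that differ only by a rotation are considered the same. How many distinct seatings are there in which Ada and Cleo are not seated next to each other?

All circular seatings of 9 people number (8)! = 40320.
Seatings with Ada beside Cleo: treat them as a block with 2 internal orders, giving 2 × (7)! = 10080.
Subtracting, 40320 − 10080 = 30240.

30240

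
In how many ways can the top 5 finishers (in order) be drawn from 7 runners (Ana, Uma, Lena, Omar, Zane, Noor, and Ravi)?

2520

There are 7 choices for 1st place, 6 for 2nd, and so on down to 3 for position 5.
That gives 7 × 6 × 5 × 4 × 3 = 2520.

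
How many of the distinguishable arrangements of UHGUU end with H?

4

Fix H in the last position and arrange the remaining 4 letters.
Those 4 letters have U appearing 3 times, giving (4)!/(3!) = 4.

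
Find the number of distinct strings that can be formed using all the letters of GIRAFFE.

GIRAFFE has 7 letters with F appearing twice.
The number of distinct arrangements is 7!/(2!) = 5040/2 = 2520.

2520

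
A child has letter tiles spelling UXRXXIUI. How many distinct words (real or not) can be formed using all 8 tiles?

UXRXXIUI has 8 letters with I appearing twice, U appearing twice, and X appearing 3 times.
So there are 8! / (3!·2!·2!) = 1680 distinguishable arrangements.

1680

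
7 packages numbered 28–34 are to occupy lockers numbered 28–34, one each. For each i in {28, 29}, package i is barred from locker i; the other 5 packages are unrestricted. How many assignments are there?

Let Aᵢ (for i ∈ {28, 29}) be the placements that put package i in its forbidden locker. Any j of these fix j positions, leaving (7−j)! ways to fill the rest, and there are C(2,j) ways to pick which j.
By inclusion–exclusion, the number of valid placements is Σ_{j=0}^{2} (−1)^j C(2,j)·(7−j)!.
Computing: 5040 − 1440 + 120 = 3720.

3720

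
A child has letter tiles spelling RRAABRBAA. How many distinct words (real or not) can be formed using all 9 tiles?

1260

The 9 letters of RRAABRBAA have repeats: A appearing 4 times, B appearing twice, and R appearing 3 times.
So there are 9! / (4!·3!·2!) = 1260 distinguishable arrangements.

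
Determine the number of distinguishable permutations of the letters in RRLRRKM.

210

RRLRRKM has 7 letters with R appearing 4 times.
So there are 7! / (4!) = 210 distinguishable arrangements.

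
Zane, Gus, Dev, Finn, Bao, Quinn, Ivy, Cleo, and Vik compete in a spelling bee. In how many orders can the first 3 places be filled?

504

There are 9 choices for 1st place, 8 for 2nd, and 7 for 3rd.
That gives 9 × 8 × 7 = 504.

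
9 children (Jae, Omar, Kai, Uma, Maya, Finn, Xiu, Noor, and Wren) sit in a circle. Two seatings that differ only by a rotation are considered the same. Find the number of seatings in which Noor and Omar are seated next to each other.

Glue Noor and Omar into a block (2 internal orders). Seating 8 units around a circle gives (7)! arrangements.
So 2 × (7)! = 2 × 5040 = 10080.

10080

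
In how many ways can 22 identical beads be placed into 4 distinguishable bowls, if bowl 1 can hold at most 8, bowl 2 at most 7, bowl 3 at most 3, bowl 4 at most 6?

Ignoring the caps, the number of non-negative solutions to x_1+…+x_4 = 22 is C(25,3) = 2300.
Subtract solutions that violate a single cap (substitute x_i' = x_i − (cap_i+1)): x_1 ≥ 9 gives C(16,3) = 560; x_2 ≥ 8 gives C(17,3) = 680; x_3 ≥ 4 gives C(21,3) = 1330; x_4 ≥ 7 gives C(18,3) = 816. Together 3386.
Add back pairs where two caps are both exceeded: 56 + 220 + 84 + 286 + 120 + 364 = 1130.
Subtract triples: 4 + 0 + 10 + 20 = 34.
By inclusion–exclusion the count is 2300 − 3386 + 1130 − 34 = 10.

10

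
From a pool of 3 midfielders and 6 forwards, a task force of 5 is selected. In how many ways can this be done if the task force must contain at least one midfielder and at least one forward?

120

With no constraint there are C(9,5) = 126 possible selections.
Selections missing a whole group: no midfielders → C(6,5) = 6; no forwards → C(3,5) = 0.
Both groups omitted at once is impossible, so 126 − 6 = 120.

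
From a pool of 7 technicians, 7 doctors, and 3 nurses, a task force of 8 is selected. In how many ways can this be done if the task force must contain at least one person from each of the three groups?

With no constraint there are C(17,8) = 24310 possible selections.
Subtract selections that omit an entire group: no technicians → C(10,8) = 45; no doctors → C(10,8) = 45; no nurses → C(14,8) = 3003.
Add back selections omitting two groups (i.e. drawn from a single group): C(7,8) + C(7,8) + C(3,8) = 0.
By inclusion–exclusion: 24310 − 3093 + 0 = 21217.

21217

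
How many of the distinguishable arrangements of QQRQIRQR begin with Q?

140

Fix Q in the first position and arrange the remaining 7 letters.
Those 7 letters have Q appearing 3 times and R appearing 3 times, giving (7)!/(3!·3!) = 140.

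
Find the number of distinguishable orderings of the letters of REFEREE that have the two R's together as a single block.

Treat the 2 copies of R as a single block. The multiset to arrange is then {RR, E, E, E, E, F}, 6 items in all.
That gives (6)!/(4!) = 30 arrangements.

30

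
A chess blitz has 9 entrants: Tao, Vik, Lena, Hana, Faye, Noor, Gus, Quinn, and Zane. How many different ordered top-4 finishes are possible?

3024

This is an ordered selection of 4 from 9: P(9,4).
That gives 9 × 8 × 7 × 6 = 3024.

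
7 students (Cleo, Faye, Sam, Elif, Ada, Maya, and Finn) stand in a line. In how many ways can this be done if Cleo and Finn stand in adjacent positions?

Glue Cleo and Finn into one block (2 internal orders), leaving 6 units to arrange in a row.
So the count is 2·(6)! = 1440.

1440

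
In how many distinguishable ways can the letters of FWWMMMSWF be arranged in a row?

FWWMMMSWF has 9 letters with F appearing twice, M appearing 3 times, and W appearing 3 times.
The number of distinct arrangements is 9!/(3!·3!·2!) = 362880/72 = 5040.

5040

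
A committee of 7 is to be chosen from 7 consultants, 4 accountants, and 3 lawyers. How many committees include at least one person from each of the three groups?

With no constraint there are C(14,7) = 3432 possible selections.
Subtract selections that omit an entire group: no consultants → C(7,7) = 1; no accountants → C(10,7) = 120; no lawyers → C(11,7) = 330.
Add back selections omitting two groups (i.e. drawn from a single group): C(7,7) + C(4,7) + C(3,7) = 1.
By inclusion–exclusion: 3432 − 451 + 1 = 2982.

2982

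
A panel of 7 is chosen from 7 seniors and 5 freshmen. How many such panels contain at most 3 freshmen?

Split by how many freshmen are chosen (0 through 3).
Sum: C(5,0)·C(7,7) + C(5,1)·C(7,6) + C(5,2)·C(7,5) + C(5,3)·C(7,4) = 1 + 35 + 210 + 350 = 596.

596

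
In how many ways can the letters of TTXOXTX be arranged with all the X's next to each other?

Treat the 3 copies of X as a single block. The multiset to arrange is then {XXX, O, T, T, T}, 5 items in all.
That gives (5)!/(3!) = 20 arrangements.

20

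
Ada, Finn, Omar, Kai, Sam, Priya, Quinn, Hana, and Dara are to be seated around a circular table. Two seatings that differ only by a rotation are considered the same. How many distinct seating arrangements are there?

Seat Ada anywhere (absorbing the rotational symmetry), then permute the other 8: (8)! = 40320.

40320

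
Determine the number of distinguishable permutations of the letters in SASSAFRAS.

2520

Letter multiplicities in SASSAFRAS: A×3, F×1, R×1, S×4.
The number of distinct arrangements is 9!/(4!·3!) = 362880/144 = 2520.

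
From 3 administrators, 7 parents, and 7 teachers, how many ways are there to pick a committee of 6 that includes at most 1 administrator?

9009

Split by how many administrators are chosen (0 through 1).
Sum: C(3,0)·C(14,6) + C(3,1)·C(14,5) = 3003 + 6006 = 9009.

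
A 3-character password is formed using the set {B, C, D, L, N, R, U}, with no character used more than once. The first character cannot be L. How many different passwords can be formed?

The first character has 7−1 = 6 choices (anything except L).
The remaining 2 characters are filled from the other 6 symbols without repetition: 6 × 5 = 30.
Total: 6 × 30 = 180.

180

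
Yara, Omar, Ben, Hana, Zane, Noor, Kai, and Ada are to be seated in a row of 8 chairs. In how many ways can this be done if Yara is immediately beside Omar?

10080

Place the 6 others and the Yara-Omar pair as 7 objects in a line; the pair has 2 internal arrangements.
That gives 2 × 7! = 2 × 5040 = 10080.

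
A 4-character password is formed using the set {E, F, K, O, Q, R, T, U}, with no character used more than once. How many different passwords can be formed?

1680

With no repetition, fill the 4 characters in order: 8 choices, then 7, down to 5.
That product is 8 × 7 × 6 × 5 = 1680.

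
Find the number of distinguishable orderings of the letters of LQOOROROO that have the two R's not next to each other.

There are 9!/(5!·2!) = 1512 arrangements of LQOOROROO in total.
Arrangements with the R's together: treat RR as one letter, giving (8)!/(5!) = 336.
Subtracting, 1512 − 336 = 1176 arrangements keep the R's apart.

1176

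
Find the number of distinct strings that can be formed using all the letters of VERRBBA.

1260

Letter multiplicities in VERRBBA: A×1, B×2, E×1, R×2, V×1.
Dividing 7! = 5040 by 2!·2! = 4 for the repeated letters gives 1260.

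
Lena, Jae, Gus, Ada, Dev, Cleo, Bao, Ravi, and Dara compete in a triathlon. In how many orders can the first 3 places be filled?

504

This is an ordered selection of 3 from 9: P(9,3).
That gives 9 × 8 × 7 = 504.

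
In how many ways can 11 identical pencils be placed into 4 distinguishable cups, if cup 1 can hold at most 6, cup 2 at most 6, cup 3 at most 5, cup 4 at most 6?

203

Ignoring the caps, the number of non-negative solutions to x_1+…+x_4 = 11 is C(14,3) = 364.
Subtract solutions that violate a single cap (substitute x_i' = x_i − (cap_i+1)): x_1 ≥ 7 gives C(7,3) = 35; x_2 ≥ 7 gives C(7,3) = 35; x_3 ≥ 6 gives C(8,3) = 56; x_4 ≥ 7 gives C(7,3) = 35. Together 161.
No two caps can be exceeded simultaneously, so the pair terms are all 0.
By inclusion–exclusion the count is 364 − 161 + 0 = 203.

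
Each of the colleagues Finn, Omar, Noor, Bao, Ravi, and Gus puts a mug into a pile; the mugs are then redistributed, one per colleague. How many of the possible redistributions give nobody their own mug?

Count assignments avoiding every fixed point. For any j of the 6 colleagues fixed to their own mug, the other 6−j can be arranged in (6−j)! ways.
By inclusion–exclusion this is Σ_{j=0}^{6} (−1)^j C(6,j)·(6−j)!.
Computing: 720 − 720 + 360 − 120 + 30 − 6 + 1 = 265.

265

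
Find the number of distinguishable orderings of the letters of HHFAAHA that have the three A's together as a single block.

20

Treat the 3 copies of A as a single block. The multiset to arrange is then {AAA, F, H, H, H}, 5 items in all.
That gives (5)!/(3!) = 20 arrangements.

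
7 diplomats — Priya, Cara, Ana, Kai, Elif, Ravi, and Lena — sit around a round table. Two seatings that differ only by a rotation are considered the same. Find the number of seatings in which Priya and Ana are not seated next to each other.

Without the restriction there are (6)! = 720 seatings.
Seatings with Priya beside Ana: treat them as a block with 2 internal orders, giving 2 × (5)! = 240.
Subtracting, 720 − 240 = 480.

480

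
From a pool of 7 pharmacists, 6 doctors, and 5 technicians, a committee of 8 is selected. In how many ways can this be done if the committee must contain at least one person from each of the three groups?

Total 8-person selections from all 18: C(18,8) = 43758.
Subtract selections that omit an entire group: no pharmacists → C(11,8) = 165; no doctors → C(12,8) = 495; no technicians → C(13,8) = 1287.
Add back selections omitting two groups (i.e. drawn from a single group): C(7,8) + C(6,8) + C(5,8) = 0.
By inclusion–exclusion: 43758 − 1947 + 0 = 41811.

41811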